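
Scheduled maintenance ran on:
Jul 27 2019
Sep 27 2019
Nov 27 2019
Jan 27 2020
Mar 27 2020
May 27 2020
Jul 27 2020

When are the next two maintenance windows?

Sep 27 2020, Nov 27 2020

Each date is the 27th; the gaps (62, 61, 61, 60, 61, 61) track the month lengths.
The rule is the 27th of every 2 months.
Next: September 2020 → Sep 27 2020.
Next: November 2020 → Nov 27 2020.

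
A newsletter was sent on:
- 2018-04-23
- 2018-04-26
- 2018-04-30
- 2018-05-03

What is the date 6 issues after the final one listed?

Every event lands on a Monday or Thursday (gaps cycle 3, 4, 3).
So the schedule is: every Monday and Thursday.
Next Monday: 2018-05-07.
Next Thursday: 2018-05-10.
The following Monday is 2018-05-14.
Next Thursday: 2018-05-17.
The following Monday is 2018-05-21.
The following Thursday is 2018-05-24.

2018-05-24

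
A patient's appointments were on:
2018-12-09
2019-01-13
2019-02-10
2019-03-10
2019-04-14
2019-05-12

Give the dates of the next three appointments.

2019-06-09, 2019-07-14, 2019-08-11

Gaps: 35, 28, 28, 35, 28 days — a mix of 28 and 35. Every date is a Sunday.
Each is the 2nd Sunday of its month.
2nd Sunday of June 2019: 2019-06-09.
2nd Sunday of July 2019: 2019-07-14.
August 2019 — 2nd Sunday is 2019-08-11.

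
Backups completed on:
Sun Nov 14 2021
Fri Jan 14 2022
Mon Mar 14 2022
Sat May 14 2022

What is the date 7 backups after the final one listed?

Fri Jul 14 2023

Gaps: 61, 59, 61 days — not constant. Every event is on the 14th of the month.
Pattern: the 14th of every 2 months.
July 2022: Thu Jul 14 2022.
Next: September 2022 → Wed Sep 14 2022.
Next: November 2022 → Mon Nov 14 2022.
Next: January 2023 → Sat Jan 14 2023.
March 2023: Tue Mar 14 2023.
Next: May 2023 → Sun May 14 2023.
July 2023: Fri Jul 14 2023.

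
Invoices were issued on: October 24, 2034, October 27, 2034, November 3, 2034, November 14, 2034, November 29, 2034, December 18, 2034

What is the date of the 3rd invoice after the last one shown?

March 9, 2035

The spacing grows by 4 each time: 3, 7, 11, 15, 19 days.
Next gap: 23 days. December 18, 2034 + 23 days = January 10, 2035.
Next gap: 27 days. January 10, 2035 + 27 days = February 6, 2035.
Next gap: 31 days. February 6, 2035 + 31 days = March 9, 2035.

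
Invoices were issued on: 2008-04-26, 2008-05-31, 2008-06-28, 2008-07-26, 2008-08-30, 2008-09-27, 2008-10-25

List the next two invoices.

2008-11-29, 2008-12-27

These are Saturdays with 35, 28, 28, 35, 28, 28-day gaps.
Each is the final Saturday of its month — 2008-05-31 is past the 28th, so '4th Saturday' doesn't fit.
Last Saturday of November 2008: 2008-11-29.
December 2008 ends with Saturday 2008-12-27.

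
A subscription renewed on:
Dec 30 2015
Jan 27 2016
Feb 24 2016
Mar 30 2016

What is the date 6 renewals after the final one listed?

These are Wednesdays with 28, 28, 35-day gaps.
Each is the final Wednesday of its month — Dec 30 2015 is past the 28th, so '4th Wednesday' doesn't fit.
Last Wednesday of April 2016: Apr 27 2016.
May 2016 ends with Wednesday May 25 2016.
Last Wednesday of June 2016: Jun 29 2016.
July 2016 ends with Wednesday Jul 27 2016.
August 2016 ends with Wednesday Aug 31 2016.
September 2016 ends with Wednesday Sep 28 2016.

Sep 28 2016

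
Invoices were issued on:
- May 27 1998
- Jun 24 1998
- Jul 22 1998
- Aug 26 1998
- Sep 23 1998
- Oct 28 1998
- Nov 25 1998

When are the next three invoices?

All dates are Wednesdays, 28, 28, 35, 28, 35, 28 days apart.
Specifically, the 4th Wednesday of each month.
4th Wednesday of December 1998: Dec 23 1998.
January 1999 — 4th Wednesday is Jan 27 1999.
February 1999 — 4th Wednesday is Feb 24 1999.

Dec 23 1998, Jan 27 1999, Feb 24 1999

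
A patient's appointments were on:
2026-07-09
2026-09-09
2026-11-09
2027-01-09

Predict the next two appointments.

2027-03-09, 2027-05-09

The day-of-month is always 9 (62, 61, 61 days between events).
So this recurs on the 9th of every 2 months.
March 2027: 2027-03-09.
Next: May 2027 → 2027-05-09.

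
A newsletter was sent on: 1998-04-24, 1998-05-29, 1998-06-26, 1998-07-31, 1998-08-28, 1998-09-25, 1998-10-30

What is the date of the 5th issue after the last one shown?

1999-03-26

Every date is a Friday; gaps 35, 28, 35, 28, 28, 35 days.
Each is the last Friday of its month (at least one falls on the 29th or later, ruling out '4th Friday').
November 1998 ends with Friday 1998-11-27.
Last Friday of December 1998: 1998-12-25.
Last Friday of January 1999: 1999-01-29.
February 1999 ends with Friday 1999-02-26.
Last Friday of March 1999: 1999-03-26.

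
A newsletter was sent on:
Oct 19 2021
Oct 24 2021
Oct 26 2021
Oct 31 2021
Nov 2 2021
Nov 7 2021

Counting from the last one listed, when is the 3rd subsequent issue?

Gaps: 5, 2, 5, 2, 5 days — not constant, but cyclic with period 2.
The events fall on every Tuesday and Sunday.
Next Tuesday: Nov 9 2021.
The following Sunday is Nov 14 2021.
Next Tuesday: Nov 16 2021.

Nov 16 2021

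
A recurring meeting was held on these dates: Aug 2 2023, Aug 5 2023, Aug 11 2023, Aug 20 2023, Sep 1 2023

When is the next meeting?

Sep 16 2023

Intervals are 3, 6, 9, 12 days — an arithmetic progression with common difference 3.
Next gap: 15 days. Sep 1 2023 + 15 days = Sep 16 2023.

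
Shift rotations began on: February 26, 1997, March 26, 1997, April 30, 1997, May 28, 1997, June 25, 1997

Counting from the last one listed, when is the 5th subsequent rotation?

November 26, 1997

All Wednesdays; the gaps (28, 35, 28, 28) vary with month length.
This is the last Wednesday of each month.
July 1997 ends with Wednesday July 30, 1997.
Last Wednesday of August 1997: August 27, 1997.
Last Wednesday of September 1997: September 24, 1997.
October 1997 ends with Wednesday October 29, 1997.
Last Wednesday of November 1997: November 26, 1997.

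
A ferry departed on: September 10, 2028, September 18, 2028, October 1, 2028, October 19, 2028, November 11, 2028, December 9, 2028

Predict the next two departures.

The spacing grows by 5 each time: 8, 13, 18, 23, 28 days.
Next gap: 33 days. December 9, 2028 + 33 days = January 11, 2029.
Next gap: 38 days. January 11, 2029 + 38 days = February 18, 2029.

January 11, 2029; February 18, 2029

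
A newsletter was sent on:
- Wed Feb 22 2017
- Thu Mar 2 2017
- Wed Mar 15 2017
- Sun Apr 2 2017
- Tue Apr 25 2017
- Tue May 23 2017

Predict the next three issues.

Sun Jun 25 2017, Wed Aug 2 2017, Thu Sep 14 2017

Gaps: 8, 13, 18, 23, 28 days — each gap is 5 larger than the previous one.
Next gap: 33 days. Tue May 23 2017 + 33 days = Sun Jun 25 2017.
Next gap: 38 days. Sun Jun 25 2017 + 38 days = Wed Aug 2 2017.
Next gap: 43 days. Wed Aug 2 2017 + 43 days = Thu Sep 14 2017.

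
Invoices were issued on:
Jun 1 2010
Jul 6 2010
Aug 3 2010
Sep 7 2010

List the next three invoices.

Oct 5 2010, Nov 2 2010, Dec 7 2010

These are Tuesdays at 28- or 35-day spacing (35, 28, 35).
The pattern: 1st Tuesday of the month.
1st Tuesday of October 2010: Oct 5 2010.
1st Tuesday of November 2010: Nov 2 2010.
1st Tuesday of December 2010: Dec 7 2010.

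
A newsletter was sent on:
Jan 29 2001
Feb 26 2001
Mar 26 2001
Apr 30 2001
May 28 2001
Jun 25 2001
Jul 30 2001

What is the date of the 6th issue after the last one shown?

Jan 28 2002

Every date is a Monday; gaps 28, 28, 35, 28, 28, 35 days.
Each is the last Monday of its month (at least one falls on the 29th or later, ruling out '4th Monday').
Last Monday of August 2001: Aug 27 2001.
September 2001 ends with Monday Sep 24 2001.
Last Monday of October 2001: Oct 29 2001.
Last Monday of November 2001: Nov 26 2001.
Last Monday of December 2001: Dec 31 2001.
January 2002 ends with Monday Jan 28 2002.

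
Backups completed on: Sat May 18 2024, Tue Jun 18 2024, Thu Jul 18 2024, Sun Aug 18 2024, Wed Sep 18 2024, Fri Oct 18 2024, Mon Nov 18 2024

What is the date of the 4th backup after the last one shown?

Tue Mar 18 2025

Each date is the 18th; the gaps (31, 30, 31, 31, 30, 31) track the month lengths.
The rule is the 18th of each month.
December 2024: Wed Dec 18 2024.
Next: January 2025 → Sat Jan 18 2025.
February 2025: Tue Feb 18 2025.
Next: March 2025 → Tue Mar 18 2025.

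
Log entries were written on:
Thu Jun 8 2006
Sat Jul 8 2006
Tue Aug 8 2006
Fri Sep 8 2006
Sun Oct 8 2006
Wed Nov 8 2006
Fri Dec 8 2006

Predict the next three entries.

Gaps: 30, 31, 31, 30, 31, 30 days — not constant. Every event is on the 8th of the month.
Pattern: the 8th of each month.
Next: January 2007 → Mon Jan 8 2007.
February 2007: Thu Feb 8 2007.
Next: March 2007 → Thu Mar 8 2007.

Mon Jan 8 2007, Thu Feb 8 2007, Thu Mar 8 2007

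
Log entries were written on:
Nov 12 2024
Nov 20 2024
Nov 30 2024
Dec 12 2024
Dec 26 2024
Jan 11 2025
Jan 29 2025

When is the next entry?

The spacing grows by 2 each time: 8, 10, 12, 14, 16, 18 days.
Next gap: 20 days. Jan 29 2025 + 20 days = Feb 18 2025.

Feb 18 2025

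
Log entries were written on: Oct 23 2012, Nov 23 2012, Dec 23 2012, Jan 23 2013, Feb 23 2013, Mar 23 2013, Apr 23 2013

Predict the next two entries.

Gaps: 31, 30, 31, 31, 28, 31 days — not constant. Every event is on the 23rd of the month.
Pattern: the 23rd of each month.
Next: May 2013 → May 23 2013.
Next: June 2013 → Jun 23 2013.

May 23 2013, Jun 23 2013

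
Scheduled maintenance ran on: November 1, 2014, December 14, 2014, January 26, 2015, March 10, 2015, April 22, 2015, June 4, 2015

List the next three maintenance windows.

The spacing is 43, 43, 43, 43, 43 days — always 43 days.
June 4, 2015 + 43 days = July 17, 2015.
July 17, 2015 + 43 days = August 29, 2015.
August 29, 2015 + 43 days = October 11, 2015.

July 17, 2015; August 29, 2015; October 11, 2015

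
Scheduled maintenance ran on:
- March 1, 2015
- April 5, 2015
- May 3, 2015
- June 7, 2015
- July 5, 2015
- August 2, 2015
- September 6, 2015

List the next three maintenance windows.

October 4, 2015; November 1, 2015; December 6, 2015

All dates are Sundays, 35, 28, 35, 28, 28, 35 days apart.
Specifically, the 1st Sunday of each month.
1st Sunday of October 2015: October 4, 2015.
November 2015 — 1st Sunday is November 1, 2015.
December 2015 — 1st Sunday is December 6, 2015.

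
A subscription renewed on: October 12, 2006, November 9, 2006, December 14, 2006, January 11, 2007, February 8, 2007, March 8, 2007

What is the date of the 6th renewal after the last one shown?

September 13, 2007

All dates are Thursdays, 28, 35, 28, 28, 28 days apart.
Specifically, the 2nd Thursday of each month.
2nd Thursday of April 2007: April 12, 2007.
May 2007 — 2nd Thursday is May 10, 2007.
June 2007 — 2nd Thursday is June 14, 2007.
2nd Thursday of July 2007: July 12, 2007.
August 2007 — 2nd Thursday is August 9, 2007.
2nd Thursday of September 2007: September 13, 2007.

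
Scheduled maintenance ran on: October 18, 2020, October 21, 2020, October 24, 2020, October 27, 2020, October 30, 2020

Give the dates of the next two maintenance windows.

November 2, 2020; November 5, 2020

Every event comes 3 days after the last (3, 3, 3, 3).
October 30, 2020 + 3 days = November 2, 2020.
November 2, 2020 + 3 days = November 5, 2020.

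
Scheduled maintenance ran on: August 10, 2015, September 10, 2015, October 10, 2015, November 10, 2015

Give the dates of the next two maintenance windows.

December 10, 2015; January 10, 2016

Each date is the 10th; the gaps (31, 30, 31) track the month lengths.
The rule is the 10th of each month.
December 2015: December 10, 2015.
Next: January 2016 → January 10, 2016.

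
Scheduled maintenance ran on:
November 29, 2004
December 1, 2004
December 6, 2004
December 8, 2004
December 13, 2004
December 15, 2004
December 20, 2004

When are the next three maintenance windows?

Every event lands on a Monday or Wednesday (gaps cycle 2, 5, 2, 5, 2, 5).
So the schedule is: every Monday and Wednesday.
Next Wednesday: December 22, 2004.
Next Monday: December 27, 2004.
Next Wednesday: December 29, 2004.

December 22, 2004; December 27, 2004; December 29, 2004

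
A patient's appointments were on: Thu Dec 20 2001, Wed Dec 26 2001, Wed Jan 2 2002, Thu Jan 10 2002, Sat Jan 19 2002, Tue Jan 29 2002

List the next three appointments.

Gaps: 6, 7, 8, 9, 10 days — each gap is 1 larger than the previous one.
Next gap: 11 days. Tue Jan 29 2002 + 11 days = Sat Feb 9 2002.
Next gap: 12 days. Sat Feb 9 2002 + 12 days = Thu Feb 21 2002.
Next gap: 13 days. Thu Feb 21 2002 + 13 days = Wed Mar 6 2002.

Sat Feb 9 2002, Thu Feb 21 2002, Wed Mar 6 2002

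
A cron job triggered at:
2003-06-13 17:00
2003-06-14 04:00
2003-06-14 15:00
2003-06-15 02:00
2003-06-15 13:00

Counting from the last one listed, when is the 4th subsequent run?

The interval is a steady 11 hours (11, 11, 11, 11).
2003-06-15 13:00 + 11 h = 2003-06-16 00:00.
2003-06-16 00:00 + 11 h = 2003-06-16 11:00.
2003-06-16 11:00 + 11 h = 2003-06-16 22:00.
2003-06-16 22:00 + 11 h = 2003-06-17 09:00.

2003-06-17 09:00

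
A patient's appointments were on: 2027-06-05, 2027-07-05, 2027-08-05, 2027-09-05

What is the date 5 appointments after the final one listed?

2028-02-05

The day-of-month is always 5 (30, 31, 31 days between events).
So this recurs on the 5th of each month.
Next: October 2027 → 2027-10-05.
November 2027: 2027-11-05.
December 2027: 2027-12-05.
Next: January 2028 → 2028-01-05.
February 2028: 2028-02-05.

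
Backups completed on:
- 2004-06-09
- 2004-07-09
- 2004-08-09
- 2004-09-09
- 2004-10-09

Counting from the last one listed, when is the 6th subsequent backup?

2005-04-09

The day-of-month is always 9 (30, 31, 31, 30 days between events).
So this recurs on the 9th of each month.
November 2004: 2004-11-09.
December 2004: 2004-12-09.
Next: January 2005 → 2005-01-09.
Next: February 2005 → 2005-02-09.
Next: March 2005 → 2005-03-09.
April 2005: 2005-04-09.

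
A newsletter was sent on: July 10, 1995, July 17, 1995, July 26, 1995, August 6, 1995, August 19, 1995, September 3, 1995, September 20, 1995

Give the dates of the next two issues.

Intervals are 7, 9, 11, 13, 15, 17 days — an arithmetic progression with common difference 2.
Next gap: 19 days. September 20, 1995 + 19 days = October 9, 1995.
Next gap: 21 days. October 9, 1995 + 21 days = October 30, 1995.

October 9, 1995; October 30, 1995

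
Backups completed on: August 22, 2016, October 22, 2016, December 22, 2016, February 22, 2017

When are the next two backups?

April 22, 2017; June 22, 2017

Gaps: 61, 61, 62 days — not constant. Every event is on the 22nd of the month.
Pattern: the 22nd of every 2 months.
Next: April 2017 → April 22, 2017.
Next: June 2017 → June 22, 2017.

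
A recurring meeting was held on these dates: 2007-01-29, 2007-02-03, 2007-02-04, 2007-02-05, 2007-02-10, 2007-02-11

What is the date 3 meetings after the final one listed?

Every event lands on a Monday or Saturday or Sunday (gaps cycle 5, 1, 1, 5, 1).
So the schedule is: every Monday, Saturday and Sunday.
Next Monday: 2007-02-12.
The following Saturday is 2007-02-17.
The following Sunday is 2007-02-18.

2007-02-18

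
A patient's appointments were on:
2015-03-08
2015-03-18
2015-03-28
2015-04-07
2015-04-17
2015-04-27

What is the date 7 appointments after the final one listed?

Gaps between consecutive events: 10, 10, 10, 10, 10 days — a constant 10-day interval.
2015-04-27 + 10 days = 2015-05-07.
2015-05-07 + 10 days = 2015-05-17.
2015-05-17 + 10 days = 2015-05-27.
2015-05-27 + 10 days = 2015-06-06.
2015-06-06 + 10 days = 2015-06-16.
2015-06-16 + 10 days = 2015-06-26.
2015-06-26 + 10 days = 2015-07-06.

2015-07-06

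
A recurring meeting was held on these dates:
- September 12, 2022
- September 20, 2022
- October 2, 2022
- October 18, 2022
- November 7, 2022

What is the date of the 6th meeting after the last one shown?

May 30, 2023

The spacing grows by 4 each time: 8, 12, 16, 20 days.
Next gap: 24 days. November 7, 2022 + 24 days = December 1, 2022.
Next gap: 28 days. December 1, 2022 + 28 days = December 29, 2022.
Next gap: 32 days. December 29, 2022 + 32 days = January 30, 2023.
Next gap: 36 days. January 30, 2023 + 36 days = March 7, 2023.
Next gap: 40 days. March 7, 2023 + 40 days = April 16, 2023.
Next gap: 44 days. April 16, 2023 + 44 days = May 30, 2023.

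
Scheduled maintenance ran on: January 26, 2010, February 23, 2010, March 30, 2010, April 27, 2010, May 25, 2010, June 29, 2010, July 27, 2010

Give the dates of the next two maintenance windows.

August 31, 2010; September 28, 2010

Every date is a Tuesday; gaps 28, 35, 28, 28, 35, 28 days.
Each is the last Tuesday of its month (at least one falls on the 29th or later, ruling out '4th Tuesday').
Last Tuesday of August 2010: August 31, 2010.
September 2010 ends with Tuesday September 28, 2010.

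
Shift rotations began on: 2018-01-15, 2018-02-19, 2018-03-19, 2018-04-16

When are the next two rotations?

These are Mondays at 28- or 35-day spacing (35, 28, 28).
The pattern: 3rd Monday of the month.
May 2018 — 3rd Monday is 2018-05-21.
3rd Monday of June 2018: 2018-06-18.

2018-05-21, 2018-06-18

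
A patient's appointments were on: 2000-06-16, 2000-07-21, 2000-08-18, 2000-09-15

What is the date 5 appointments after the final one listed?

Gaps: 35, 28, 28 days — a mix of 28 and 35. Every date is a Friday.
Each is the 3rd Friday of its month.
October 2000 — 3rd Friday is 2000-10-20.
November 2000 — 3rd Friday is 2000-11-17.
December 2000 — 3rd Friday is 2000-12-15.
January 2001 — 3rd Friday is 2001-01-19.
3rd Friday of February 2001: 2001-02-16.

2001-02-16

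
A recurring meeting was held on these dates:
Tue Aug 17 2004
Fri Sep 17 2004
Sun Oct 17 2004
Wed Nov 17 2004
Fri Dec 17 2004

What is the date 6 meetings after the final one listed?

Gaps: 31, 30, 31, 30 days — not constant. Every event is on the 17th of the month.
Pattern: the 17th of each month.
Next: January 2005 → Mon Jan 17 2005.
February 2005: Thu Feb 17 2005.
March 2005: Thu Mar 17 2005.
Next: April 2005 → Sun Apr 17 2005.
May 2005: Tue May 17 2005.
Next: June 2005 → Fri Jun 17 2005.

Fri Jun 17 2005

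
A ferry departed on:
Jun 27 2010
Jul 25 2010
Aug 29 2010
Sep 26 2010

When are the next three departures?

Oct 31 2010, Nov 28 2010, Dec 26 2010

These are Sundays with 28, 35, 28-day gaps.
Each is the final Sunday of its month — Aug 29 2010 is past the 28th, so '4th Sunday' doesn't fit.
October 2010 ends with Sunday Oct 31 2010.
November 2010 ends with Sunday Nov 28 2010.
December 2010 ends with Sunday Dec 26 2010.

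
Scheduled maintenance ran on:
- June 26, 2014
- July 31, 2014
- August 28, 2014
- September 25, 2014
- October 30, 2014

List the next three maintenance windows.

These are Thursdays with 35, 28, 28, 35-day gaps.
Each is the final Thursday of its month — July 31, 2014 is past the 28th, so '4th Thursday' doesn't fit.
Last Thursday of November 2014: November 27, 2014.
December 2014 ends with Thursday December 25, 2014.
January 2015 ends with Thursday January 29, 2015.

November 27, 2014; December 25, 2014; January 29, 2015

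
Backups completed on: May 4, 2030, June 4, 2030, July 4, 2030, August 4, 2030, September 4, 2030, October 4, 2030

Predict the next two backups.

November 4, 2030; December 4, 2030

Each date is the 4th; the gaps (31, 30, 31, 31, 30) track the month lengths.
The rule is the 4th of each month.
Next: November 2030 → November 4, 2030.
Next: December 2030 → December 4, 2030.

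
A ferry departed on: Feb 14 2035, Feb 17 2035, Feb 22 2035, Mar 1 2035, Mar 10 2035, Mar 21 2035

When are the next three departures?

Intervals are 3, 5, 7, 9, 11 days — an arithmetic progression with common difference 2.
Next gap: 13 days. Mar 21 2035 + 13 days = Apr 3 2035.
Next gap: 15 days. Apr 3 2035 + 15 days = Apr 18 2035.
Next gap: 17 days. Apr 18 2035 + 17 days = May 5 2035.

Apr 3 2035, Apr 18 2035, May 5 2035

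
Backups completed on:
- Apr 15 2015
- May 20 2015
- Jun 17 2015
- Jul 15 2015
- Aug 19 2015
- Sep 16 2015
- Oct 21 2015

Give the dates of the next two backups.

These are Wednesdays at 28- or 35-day spacing (35, 28, 28, 35, 28, 35).
The pattern: 3rd Wednesday of the month.
3rd Wednesday of November 2015: Nov 18 2015.
3rd Wednesday of December 2015: Dec 16 2015.

Nov 18 2015, Dec 16 2015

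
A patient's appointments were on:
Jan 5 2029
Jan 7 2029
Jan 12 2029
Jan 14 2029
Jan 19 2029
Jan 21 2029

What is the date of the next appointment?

Jan 26 2029

Every event lands on a Friday or Sunday (gaps cycle 2, 5, 2, 5, 2).
So the schedule is: every Friday and Sunday.
Next Friday: Jan 26 2029.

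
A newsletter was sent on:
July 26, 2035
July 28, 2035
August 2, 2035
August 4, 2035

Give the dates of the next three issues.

Every event lands on a Thursday or Saturday (gaps cycle 2, 5, 2).
So the schedule is: every Thursday and Saturday.
Next Thursday: August 9, 2035.
Next Saturday: August 11, 2035.
Next Thursday: August 16, 2035.

August 9, 2035; August 11, 2035; August 16, 2035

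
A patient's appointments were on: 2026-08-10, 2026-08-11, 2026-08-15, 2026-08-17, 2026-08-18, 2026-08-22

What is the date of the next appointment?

2026-08-24

Gaps: 1, 4, 2, 1, 4 days — not constant, but cyclic with period 3.
The events fall on every Monday, Tuesday and Saturday.
The following Monday is 2026-08-24.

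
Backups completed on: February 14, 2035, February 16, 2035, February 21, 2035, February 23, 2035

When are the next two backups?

The gap pattern 2, 5, 2 repeats every 2 events.
These are the Wednesdays and Fridays of each week.
The following Wednesday is February 28, 2035.
Next Friday: March 2, 2035.

February 28, 2035; March 2, 2035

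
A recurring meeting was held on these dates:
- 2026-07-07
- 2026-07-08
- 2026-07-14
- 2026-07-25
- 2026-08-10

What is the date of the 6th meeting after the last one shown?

Intervals are 1, 6, 11, 16 days — an arithmetic progression with common difference 5.
Next gap: 21 days. 2026-08-10 + 21 days = 2026-08-31.
Next gap: 26 days. 2026-08-31 + 26 days = 2026-09-26.
Next gap: 31 days. 2026-09-26 + 31 days = 2026-10-27.
Next gap: 36 days. 2026-10-27 + 36 days = 2026-12-02.
Next gap: 41 days. 2026-12-02 + 41 days = 2027-01-12.
Next gap: 46 days. 2027-01-12 + 46 days = 2027-02-27.

2027-02-27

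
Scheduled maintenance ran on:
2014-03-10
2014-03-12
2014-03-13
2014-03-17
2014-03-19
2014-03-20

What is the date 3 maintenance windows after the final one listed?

Every event lands on a Monday or Wednesday or Thursday (gaps cycle 2, 1, 4, 2, 1).
So the schedule is: every Monday, Wednesday and Thursday.
Next Monday: 2014-03-24.
Next Wednesday: 2014-03-26.
Next Thursday: 2014-03-27.

2014-03-27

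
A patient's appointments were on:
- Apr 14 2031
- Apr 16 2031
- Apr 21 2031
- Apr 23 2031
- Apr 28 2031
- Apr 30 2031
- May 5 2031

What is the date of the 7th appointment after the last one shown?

May 28 2031

Every event lands on a Monday or Wednesday (gaps cycle 2, 5, 2, 5, 2, 5).
So the schedule is: every Monday and Wednesday.
The following Wednesday is May 7 2031.
Next Monday: May 12 2031.
Next Wednesday: May 14 2031.
Next Monday: May 19 2031.
The following Wednesday is May 21 2031.
The following Monday is May 26 2031.
The following Wednesday is May 28 2031.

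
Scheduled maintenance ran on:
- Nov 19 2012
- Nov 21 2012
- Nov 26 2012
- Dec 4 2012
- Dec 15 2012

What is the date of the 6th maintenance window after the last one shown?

The spacing grows by 3 each time: 2, 5, 8, 11 days.
Next gap: 14 days. Dec 15 2012 + 14 days = Dec 29 2012.
Next gap: 17 days. Dec 29 2012 + 17 days = Jan 15 2013.
Next gap: 20 days. Jan 15 2013 + 20 days = Feb 4 2013.
Next gap: 23 days. Feb 4 2013 + 23 days = Feb 27 2013.
Next gap: 26 days. Feb 27 2013 + 26 days = Mar 25 2013.
Next gap: 29 days. Mar 25 2013 + 29 days = Apr 23 2013.

Apr 23 2013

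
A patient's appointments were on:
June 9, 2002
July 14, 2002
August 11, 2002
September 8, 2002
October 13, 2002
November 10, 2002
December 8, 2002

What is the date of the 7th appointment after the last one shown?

These are Sundays at 28- or 35-day spacing (35, 28, 28, 35, 28, 28).
The pattern: 2nd Sunday of the month.
January 2003 — 2nd Sunday is January 12, 2003.
2nd Sunday of February 2003: February 9, 2003.
2nd Sunday of March 2003: March 9, 2003.
2nd Sunday of April 2003: April 13, 2003.
2nd Sunday of May 2003: May 11, 2003.
June 2003 — 2nd Sunday is June 8, 2003.
July 2003 — 2nd Sunday is July 13, 2003.

July 13, 2003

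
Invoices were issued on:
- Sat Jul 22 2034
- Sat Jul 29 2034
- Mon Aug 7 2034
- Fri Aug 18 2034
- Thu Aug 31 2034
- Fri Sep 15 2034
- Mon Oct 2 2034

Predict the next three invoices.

Intervals are 7, 9, 11, 13, 15, 17 days — an arithmetic progression with common difference 2.
Next gap: 19 days. Mon Oct 2 2034 + 19 days = Sat Oct 21 2034.
Next gap: 21 days. Sat Oct 21 2034 + 21 days = Sat Nov 11 2034.
Next gap: 23 days. Sat Nov 11 2034 + 23 days = Mon Dec 4 2034.

Sat Oct 21 2034, Sat Nov 11 2034, Mon Dec 4 2034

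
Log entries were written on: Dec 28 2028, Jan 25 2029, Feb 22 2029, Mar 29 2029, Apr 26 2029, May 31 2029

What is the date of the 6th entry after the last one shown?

Nov 29 2029

All Thursdays; the gaps (28, 28, 35, 28, 35) vary with month length.
This is the last Thursday of each month.
Last Thursday of June 2029: Jun 28 2029.
Last Thursday of July 2029: Jul 26 2029.
August 2029 ends with Thursday Aug 30 2029.
September 2029 ends with Thursday Sep 27 2029.
October 2029 ends with Thursday Oct 25 2029.
November 2029 ends with Thursday Nov 29 2029.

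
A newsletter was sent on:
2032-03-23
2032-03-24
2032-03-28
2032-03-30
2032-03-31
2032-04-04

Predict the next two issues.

Gaps: 1, 4, 2, 1, 4 days — not constant, but cyclic with period 3.
The events fall on every Tuesday, Wednesday and Sunday.
Next Tuesday: 2032-04-06.
Next Wednesday: 2032-04-07.

2032-04-06, 2032-04-07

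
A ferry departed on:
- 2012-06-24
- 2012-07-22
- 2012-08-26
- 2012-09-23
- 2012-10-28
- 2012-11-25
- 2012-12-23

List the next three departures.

2013-01-27, 2013-02-24, 2013-03-24

These are Sundays at 28- or 35-day spacing (28, 35, 28, 35, 28, 28).
The pattern: 4th Sunday of the month.
4th Sunday of January 2013: 2013-01-27.
4th Sunday of February 2013: 2013-02-24.
4th Sunday of March 2013: 2013-03-24.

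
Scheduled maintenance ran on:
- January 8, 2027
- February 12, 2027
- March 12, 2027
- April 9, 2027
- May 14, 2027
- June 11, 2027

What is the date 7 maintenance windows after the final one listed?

These are Fridays at 28- or 35-day spacing (35, 28, 28, 35, 28).
The pattern: 2nd Friday of the month.
July 2027 — 2nd Friday is July 9, 2027.
August 2027 — 2nd Friday is August 13, 2027.
2nd Friday of September 2027: September 10, 2027.
October 2027 — 2nd Friday is October 8, 2027.
2nd Friday of November 2027: November 12, 2027.
December 2027 — 2nd Friday is December 10, 2027.
2nd Friday of January 2028: January 14, 2028.

January 14, 2028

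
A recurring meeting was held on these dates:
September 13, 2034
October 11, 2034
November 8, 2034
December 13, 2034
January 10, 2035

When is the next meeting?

All dates are Wednesdays, 28, 28, 35, 28 days apart.
Specifically, the 2nd Wednesday of each month.
2nd Wednesday of February 2035: February 14, 2035.

February 14, 2035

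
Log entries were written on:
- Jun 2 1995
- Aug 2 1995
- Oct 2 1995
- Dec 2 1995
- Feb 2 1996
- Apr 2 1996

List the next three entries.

The day-of-month is always 2 (61, 61, 61, 62, 60 days between events).
So this recurs on the 2nd of every 2 months.
Next: June 1996 → Jun 2 1996.
Next: August 1996 → Aug 2 1996.
October 1996: Oct 2 1996.

Jun 2 1996, Aug 2 1996, Oct 2 1996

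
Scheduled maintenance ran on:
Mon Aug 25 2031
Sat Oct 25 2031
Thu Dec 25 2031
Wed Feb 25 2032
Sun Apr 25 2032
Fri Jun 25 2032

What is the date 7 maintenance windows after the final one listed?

Thu Aug 25 2033

The day-of-month is always 25 (61, 61, 62, 60, 61 days between events).
So this recurs on the 25th of every 2 months.
Next: August 2032 → Wed Aug 25 2032.
Next: October 2032 → Mon Oct 25 2032.
December 2032: Sat Dec 25 2032.
Next: February 2033 → Fri Feb 25 2033.
April 2033: Mon Apr 25 2033.
Next: June 2033 → Sat Jun 25 2033.
August 2033: Thu Aug 25 2033.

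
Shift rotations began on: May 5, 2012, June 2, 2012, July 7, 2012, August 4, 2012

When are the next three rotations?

Gaps: 28, 35, 28 days — a mix of 28 and 35. Every date is a Saturday.
Each is the 1st Saturday of its month.
September 2012 — 1st Saturday is September 1, 2012.
1st Saturday of October 2012: October 6, 2012.
November 2012 — 1st Saturday is November 3, 2012.

September 1, 2012; October 6, 2012; November 3, 2012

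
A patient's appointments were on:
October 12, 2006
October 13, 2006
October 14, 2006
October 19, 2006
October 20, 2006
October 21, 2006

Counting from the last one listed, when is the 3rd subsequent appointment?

The gap pattern 1, 1, 5, 1, 1 repeats every 3 events.
These are the Thursdays, Fridays and Saturdays of each week.
Next Thursday: October 26, 2006.
The following Friday is October 27, 2006.
The following Saturday is October 28, 2006.

October 28, 2006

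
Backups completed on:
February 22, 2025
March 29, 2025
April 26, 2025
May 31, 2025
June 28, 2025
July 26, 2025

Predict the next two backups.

August 30, 2025; September 27, 2025

These are Saturdays with 35, 28, 35, 28, 28-day gaps.
Each is the final Saturday of its month — March 29, 2025 is past the 28th, so '4th Saturday' doesn't fit.
August 2025 ends with Saturday August 30, 2025.
September 2025 ends with Saturday September 27, 2025.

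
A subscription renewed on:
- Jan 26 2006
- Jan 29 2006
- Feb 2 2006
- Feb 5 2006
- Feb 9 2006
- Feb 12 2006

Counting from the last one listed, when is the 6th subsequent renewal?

Mar 5 2006

Gaps: 3, 4, 3, 4, 3 days — not constant, but cyclic with period 2.
The events fall on every Thursday and Sunday.
The following Thursday is Feb 16 2006.
Next Sunday: Feb 19 2006.
Next Thursday: Feb 23 2006.
Next Sunday: Feb 26 2006.
Next Thursday: Mar 2 2006.
The following Sunday is Mar 5 2006.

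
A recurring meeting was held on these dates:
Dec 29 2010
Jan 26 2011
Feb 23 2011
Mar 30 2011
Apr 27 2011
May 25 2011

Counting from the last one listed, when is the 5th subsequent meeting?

Oct 26 2011

These are Wednesdays with 28, 28, 35, 28, 28-day gaps.
Each is the final Wednesday of its month — Dec 29 2010 is past the 28th, so '4th Wednesday' doesn't fit.
June 2011 ends with Wednesday Jun 29 2011.
July 2011 ends with Wednesday Jul 27 2011.
August 2011 ends with Wednesday Aug 31 2011.
September 2011 ends with Wednesday Sep 28 2011.
Last Wednesday of October 2011: Oct 26 2011.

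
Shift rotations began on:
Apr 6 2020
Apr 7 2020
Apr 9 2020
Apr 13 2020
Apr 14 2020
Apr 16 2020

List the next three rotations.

The gap pattern 1, 2, 4, 1, 2 repeats every 3 events.
These are the Mondays, Tuesdays and Thursdays of each week.
The following Monday is Apr 20 2020.
Next Tuesday: Apr 21 2020.
Next Thursday: Apr 23 2020.

Apr 20 2020, Apr 21 2020, Apr 23 2020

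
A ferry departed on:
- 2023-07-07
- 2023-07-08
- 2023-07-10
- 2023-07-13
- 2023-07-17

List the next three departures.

2023-07-22, 2023-07-28, 2023-08-04

Gaps: 1, 2, 3, 4 days — each gap is 1 larger than the previous one.
Next gap: 5 days. 2023-07-17 + 5 days = 2023-07-22.
Next gap: 6 days. 2023-07-22 + 6 days = 2023-07-28.
Next gap: 7 days. 2023-07-28 + 7 days = 2023-08-04.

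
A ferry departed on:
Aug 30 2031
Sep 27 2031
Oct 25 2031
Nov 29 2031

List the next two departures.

All Saturdays; the gaps (28, 28, 35) vary with month length.
This is the last Saturday of each month.
Last Saturday of December 2031: Dec 27 2031.
Last Saturday of January 2032: Jan 31 2032.

Dec 27 2031, Jan 31 2032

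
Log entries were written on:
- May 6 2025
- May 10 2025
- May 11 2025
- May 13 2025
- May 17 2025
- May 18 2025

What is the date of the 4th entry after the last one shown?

Every event lands on a Tuesday or Saturday or Sunday (gaps cycle 4, 1, 2, 4, 1).
So the schedule is: every Tuesday, Saturday and Sunday.
The following Tuesday is May 20 2025.
Next Saturday: May 24 2025.
The following Sunday is May 25 2025.
The following Tuesday is May 27 2025.

May 27 2025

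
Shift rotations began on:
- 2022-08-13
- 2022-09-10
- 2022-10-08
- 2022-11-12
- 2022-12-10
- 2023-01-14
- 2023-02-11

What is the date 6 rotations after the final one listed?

All dates are Saturdays, 28, 28, 35, 28, 35, 28 days apart.
Specifically, the 2nd Saturday of each month.
March 2023 — 2nd Saturday is 2023-03-11.
April 2023 — 2nd Saturday is 2023-04-08.
2nd Saturday of May 2023: 2023-05-13.
2nd Saturday of June 2023: 2023-06-10.
2nd Saturday of July 2023: 2023-07-08.
2nd Saturday of August 2023: 2023-08-12.

2023-08-12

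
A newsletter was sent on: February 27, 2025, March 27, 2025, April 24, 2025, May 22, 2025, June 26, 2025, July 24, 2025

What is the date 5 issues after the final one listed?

December 25, 2025

These are Thursdays at 28- or 35-day spacing (28, 28, 28, 35, 28).
The pattern: 4th Thursday of the month.
4th Thursday of August 2025: August 28, 2025.
4th Thursday of September 2025: September 25, 2025.
October 2025 — 4th Thursday is October 23, 2025.
4th Thursday of November 2025: November 27, 2025.
4th Thursday of December 2025: December 25, 2025.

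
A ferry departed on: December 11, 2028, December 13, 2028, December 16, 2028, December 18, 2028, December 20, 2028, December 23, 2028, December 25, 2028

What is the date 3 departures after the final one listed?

The gap pattern 2, 3, 2, 2, 3, 2 repeats every 3 events.
These are the Mondays, Wednesdays and Saturdays of each week.
The following Wednesday is December 27, 2028.
The following Saturday is December 30, 2028.
The following Monday is January 1, 2029.

January 1, 2029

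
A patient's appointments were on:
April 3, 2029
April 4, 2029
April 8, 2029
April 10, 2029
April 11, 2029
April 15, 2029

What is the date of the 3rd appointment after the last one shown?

Gaps: 1, 4, 2, 1, 4 days — not constant, but cyclic with period 3.
The events fall on every Tuesday, Wednesday and Sunday.
The following Tuesday is April 17, 2029.
The following Wednesday is April 18, 2029.
Next Sunday: April 22, 2029.

April 22, 2029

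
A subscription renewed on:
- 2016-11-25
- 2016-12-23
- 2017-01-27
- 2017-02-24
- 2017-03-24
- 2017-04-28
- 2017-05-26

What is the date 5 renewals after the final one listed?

2017-10-27

All dates are Fridays, 28, 35, 28, 28, 35, 28 days apart.
Specifically, the 4th Friday of each month.
June 2017 — 4th Friday is 2017-06-23.
4th Friday of July 2017: 2017-07-28.
August 2017 — 4th Friday is 2017-08-25.
4th Friday of September 2017: 2017-09-22.
4th Friday of October 2017: 2017-10-27.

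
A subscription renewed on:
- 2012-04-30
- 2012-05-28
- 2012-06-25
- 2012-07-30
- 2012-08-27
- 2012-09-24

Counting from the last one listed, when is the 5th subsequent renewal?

2013-02-25

These are Mondays with 28, 28, 35, 28, 28-day gaps.
Each is the final Monday of its month — 2012-04-30 is past the 28th, so '4th Monday' doesn't fit.
October 2012 ends with Monday 2012-10-29.
Last Monday of November 2012: 2012-11-26.
December 2012 ends with Monday 2012-12-31.
Last Monday of January 2013: 2013-01-28.
Last Monday of February 2013: 2013-02-25.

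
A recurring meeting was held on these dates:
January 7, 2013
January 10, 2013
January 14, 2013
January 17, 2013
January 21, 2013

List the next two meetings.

January 24, 2013; January 28, 2013

Every event lands on a Monday or Thursday (gaps cycle 3, 4, 3, 4).
So the schedule is: every Monday and Thursday.
Next Thursday: January 24, 2013.
Next Monday: January 28, 2013.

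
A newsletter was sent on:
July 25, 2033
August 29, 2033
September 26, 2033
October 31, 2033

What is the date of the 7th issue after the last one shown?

May 29, 2034

Every date is a Monday; gaps 35, 28, 35 days.
Each is the last Monday of its month (at least one falls on the 29th or later, ruling out '4th Monday').
Last Monday of November 2033: November 28, 2033.
Last Monday of December 2033: December 26, 2033.
January 2034 ends with Monday January 30, 2034.
Last Monday of February 2034: February 27, 2034.
March 2034 ends with Monday March 27, 2034.
Last Monday of April 2034: April 24, 2034.
May 2034 ends with Monday May 29, 2034.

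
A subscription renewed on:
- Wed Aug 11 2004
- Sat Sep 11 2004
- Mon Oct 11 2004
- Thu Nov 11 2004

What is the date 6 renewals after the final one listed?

Wed May 11 2005

The day-of-month is always 11 (31, 30, 31 days between events).
So this recurs on the 11th of each month.
Next: December 2004 → Sat Dec 11 2004.
January 2005: Tue Jan 11 2005.
Next: February 2005 → Fri Feb 11 2005.
March 2005: Fri Mar 11 2005.
April 2005: Mon Apr 11 2005.
Next: May 2005 → Wed May 11 2005.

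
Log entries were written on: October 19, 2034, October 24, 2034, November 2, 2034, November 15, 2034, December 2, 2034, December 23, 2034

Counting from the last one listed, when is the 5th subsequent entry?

June 6, 2035

The spacing grows by 4 each time: 5, 9, 13, 17, 21 days.
Next gap: 25 days. December 23, 2034 + 25 days = January 17, 2035.
Next gap: 29 days. January 17, 2035 + 29 days = February 15, 2035.
Next gap: 33 days. February 15, 2035 + 33 days = March 20, 2035.
Next gap: 37 days. March 20, 2035 + 37 days = April 26, 2035.
Next gap: 41 days. April 26, 2035 + 41 days = June 6, 2035.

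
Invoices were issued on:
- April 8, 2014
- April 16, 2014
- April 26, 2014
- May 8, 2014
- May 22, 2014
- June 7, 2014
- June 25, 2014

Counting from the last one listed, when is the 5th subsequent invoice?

October 23, 2014

The spacing grows by 2 each time: 8, 10, 12, 14, 16, 18 days.
Next gap: 20 days. June 25, 2014 + 20 days = July 15, 2014.
Next gap: 22 days. July 15, 2014 + 22 days = August 6, 2014.
Next gap: 24 days. August 6, 2014 + 24 days = August 30, 2014.
Next gap: 26 days. August 30, 2014 + 26 days = September 25, 2014.
Next gap: 28 days. September 25, 2014 + 28 days = October 23, 2014.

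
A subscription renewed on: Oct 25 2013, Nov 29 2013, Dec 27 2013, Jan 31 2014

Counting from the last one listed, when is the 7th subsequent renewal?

Aug 29 2014

Every date is a Friday; gaps 35, 28, 35 days.
Each is the last Friday of its month (at least one falls on the 29th or later, ruling out '4th Friday').
February 2014 ends with Friday Feb 28 2014.
Last Friday of March 2014: Mar 28 2014.
Last Friday of April 2014: Apr 25 2014.
May 2014 ends with Friday May 30 2014.
Last Friday of June 2014: Jun 27 2014.
Last Friday of July 2014: Jul 25 2014.
August 2014 ends with Friday Aug 29 2014.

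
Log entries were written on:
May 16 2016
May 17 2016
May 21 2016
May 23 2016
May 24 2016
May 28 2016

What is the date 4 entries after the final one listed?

Jun 6 2016

Every event lands on a Monday or Tuesday or Saturday (gaps cycle 1, 4, 2, 1, 4).
So the schedule is: every Monday, Tuesday and Saturday.
Next Monday: May 30 2016.
Next Tuesday: May 31 2016.
The following Saturday is Jun 4 2016.
The following Monday is Jun 6 2016.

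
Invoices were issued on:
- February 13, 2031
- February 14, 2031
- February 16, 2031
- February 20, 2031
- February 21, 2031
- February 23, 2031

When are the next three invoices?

Gaps: 1, 2, 4, 1, 2 days — not constant, but cyclic with period 3.
The events fall on every Thursday, Friday and Sunday.
The following Thursday is February 27, 2031.
Next Friday: February 28, 2031.
The following Sunday is March 2, 2031.

February 27, 2031; February 28, 2031; March 2, 2031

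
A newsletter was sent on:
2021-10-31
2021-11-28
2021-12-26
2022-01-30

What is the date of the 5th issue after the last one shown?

2022-06-26

Every date is a Sunday; gaps 28, 28, 35 days.
Each is the last Sunday of its month (at least one falls on the 29th or later, ruling out '4th Sunday').
Last Sunday of February 2022: 2022-02-27.
Last Sunday of March 2022: 2022-03-27.
Last Sunday of April 2022: 2022-04-24.
Last Sunday of May 2022: 2022-05-29.
Last Sunday of June 2022: 2022-06-26.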